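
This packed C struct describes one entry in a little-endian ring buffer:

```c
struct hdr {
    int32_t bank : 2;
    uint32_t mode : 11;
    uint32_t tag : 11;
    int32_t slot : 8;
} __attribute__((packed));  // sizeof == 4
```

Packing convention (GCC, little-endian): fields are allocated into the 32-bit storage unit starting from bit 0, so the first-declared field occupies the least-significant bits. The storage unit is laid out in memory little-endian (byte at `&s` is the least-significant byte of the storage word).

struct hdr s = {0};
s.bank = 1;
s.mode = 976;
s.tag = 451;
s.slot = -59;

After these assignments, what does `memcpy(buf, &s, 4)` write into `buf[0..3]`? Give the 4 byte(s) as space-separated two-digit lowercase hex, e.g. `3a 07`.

41 6f 38 c5

bank:2 = 1 → 0x1 << 0 → word 0x00000001
mode:11 = 976 → 0x3d0 << 2 → word 0x00000f41
tag:11 = 451 → 0x1c3 << 13 → word 0x00386f41
slot:8 = -59 → 0xc5 << 24 → word 0xc5386f41
word = 0xc5386f41 → little-endian bytes:
  [0]=0x41  [1]=0x6f  [2]=0x38  [3]=0xc5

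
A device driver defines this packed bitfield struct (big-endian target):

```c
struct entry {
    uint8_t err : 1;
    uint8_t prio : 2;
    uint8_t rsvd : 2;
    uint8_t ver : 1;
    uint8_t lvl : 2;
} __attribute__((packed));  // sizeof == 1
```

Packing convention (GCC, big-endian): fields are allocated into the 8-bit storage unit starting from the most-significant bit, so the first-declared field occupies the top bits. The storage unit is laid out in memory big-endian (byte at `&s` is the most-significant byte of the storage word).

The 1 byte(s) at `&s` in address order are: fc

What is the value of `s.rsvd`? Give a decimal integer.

[0]=0xfc (big-endian) → word 0xfc
err [7+:1] = (word>>7) & 0x1 = 1
prio [5+:2] = (word>>5) & 0x3 = 3
rsvd [3+:2] = (word>>3) & 0x3 = 3  ←
ver [2+:1] = (word>>2) & 0x1 = 1
lvl [0+:2] = (word>>0) & 0x3 = 0

3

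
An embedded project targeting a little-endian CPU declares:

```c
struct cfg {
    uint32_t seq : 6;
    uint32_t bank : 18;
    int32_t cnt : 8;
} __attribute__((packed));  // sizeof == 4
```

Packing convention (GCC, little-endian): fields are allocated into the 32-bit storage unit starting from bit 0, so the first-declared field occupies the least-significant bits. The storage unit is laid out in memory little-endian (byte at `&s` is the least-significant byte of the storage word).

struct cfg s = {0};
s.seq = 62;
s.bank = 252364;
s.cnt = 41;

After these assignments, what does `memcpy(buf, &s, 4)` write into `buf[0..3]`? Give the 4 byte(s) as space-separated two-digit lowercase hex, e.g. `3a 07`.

3e 73 f6 29

[0+:6] seq=62 & 0x3f = 0x3e; word=0x0000003e
[6+:18] bank=252364 & 0x3ffff = 0x3d9cc; word=0x00f6733e
[24+:8] cnt=41 & 0xff = 0x29; word=0x29f6733e
word = 0x29f6733e → little-endian bytes:
  [0]=0x3e  [1]=0x73  [2]=0xf6  [3]=0x29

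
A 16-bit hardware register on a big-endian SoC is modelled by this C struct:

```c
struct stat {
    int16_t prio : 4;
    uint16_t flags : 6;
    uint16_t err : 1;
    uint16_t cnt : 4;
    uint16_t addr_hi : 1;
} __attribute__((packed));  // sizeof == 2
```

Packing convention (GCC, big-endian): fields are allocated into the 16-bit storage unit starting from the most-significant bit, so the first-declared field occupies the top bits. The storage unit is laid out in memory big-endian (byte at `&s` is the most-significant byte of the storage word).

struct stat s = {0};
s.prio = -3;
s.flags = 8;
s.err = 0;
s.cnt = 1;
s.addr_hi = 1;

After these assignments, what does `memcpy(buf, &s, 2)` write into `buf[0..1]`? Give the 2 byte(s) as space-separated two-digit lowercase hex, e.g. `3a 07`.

d2 03

prio:4 = -3 → 0xd << 12 → word 0xd000
flags:6 = 8 → 0x8 << 6 → word 0xd200
err:1 = 0 → 0x0 << 5 → word 0xd200
cnt:4 = 1 → 0x1 << 1 → word 0xd202
addr_hi:1 = 1 → 0x1 << 0 → word 0xd203
word = 0xd203 → big-endian bytes:
  [0]=0xd2  [1]=0x03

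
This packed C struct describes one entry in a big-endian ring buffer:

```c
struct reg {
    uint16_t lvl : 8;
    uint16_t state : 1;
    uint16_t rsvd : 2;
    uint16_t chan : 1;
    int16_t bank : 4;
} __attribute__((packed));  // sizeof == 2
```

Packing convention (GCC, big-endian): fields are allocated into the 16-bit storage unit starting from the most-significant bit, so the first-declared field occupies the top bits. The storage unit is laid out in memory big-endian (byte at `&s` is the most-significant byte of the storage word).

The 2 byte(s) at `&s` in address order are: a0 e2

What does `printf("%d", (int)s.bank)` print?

[0]=0xa0 [1]=0xe2 (big-endian) → word 0xa0e2
lvl:8 @ bit 8 → (0xa0e2>>8)&0xff = 0xa0
state:1 @ bit 7 → (0xa0e2>>7)&0x1 = 0x1
rsvd:2 @ bit 5 → (0xa0e2>>5)&0x3 = 0x3
chan:1 @ bit 4 → (0xa0e2>>4)&0x1 = 0x0
bank:4 @ bit 0 → (0xa0e2>>0)&0xf = 0x2  ←
bank signed 4b, MSB=0: value = 2

2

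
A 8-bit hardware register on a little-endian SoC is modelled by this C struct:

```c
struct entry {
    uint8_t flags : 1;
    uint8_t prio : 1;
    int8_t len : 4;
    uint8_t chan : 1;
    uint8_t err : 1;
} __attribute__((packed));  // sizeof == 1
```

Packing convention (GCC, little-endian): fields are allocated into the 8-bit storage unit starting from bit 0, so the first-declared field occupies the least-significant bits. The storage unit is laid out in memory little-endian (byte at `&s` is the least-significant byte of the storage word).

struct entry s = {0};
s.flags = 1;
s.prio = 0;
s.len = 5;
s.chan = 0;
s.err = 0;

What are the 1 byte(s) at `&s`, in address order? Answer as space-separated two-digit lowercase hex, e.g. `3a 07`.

15

[0+:1] flags=1 & 0x1 = 0x1; word=0x01
[1+:1] prio=0 & 0x1 = 0x0; word=0x01
[2+:4] len=5 & 0xf = 0x5; word=0x15
[6+:1] chan=0 & 0x1 = 0x0; word=0x15
[7+:1] err=0 & 0x1 = 0x0; word=0x15
word = 0x15 → little-endian bytes:
  [0]=0x15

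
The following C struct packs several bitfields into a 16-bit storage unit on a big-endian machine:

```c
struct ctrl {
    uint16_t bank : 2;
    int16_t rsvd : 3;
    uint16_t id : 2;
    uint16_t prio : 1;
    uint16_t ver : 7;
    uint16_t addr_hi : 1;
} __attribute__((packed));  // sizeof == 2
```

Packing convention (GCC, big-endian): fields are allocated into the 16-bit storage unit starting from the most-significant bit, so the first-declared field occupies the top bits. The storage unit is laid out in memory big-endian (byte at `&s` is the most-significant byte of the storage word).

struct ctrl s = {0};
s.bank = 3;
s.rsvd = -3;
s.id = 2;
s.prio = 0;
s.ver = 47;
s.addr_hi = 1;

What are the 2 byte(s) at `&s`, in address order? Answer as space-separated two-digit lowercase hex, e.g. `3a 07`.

bank (2b) val=3 bits=0x3 at bit 14: 0xc000
rsvd (3b) val=-3 bits=0x5 at bit 11: 0xe800
id (2b) val=2 bits=0x2 at bit 9: 0xec00
prio (1b) val=0 bits=0x0 at bit 8: 0xec00
ver (7b) val=47 bits=0x2f at bit 1: 0xec5e
addr_hi (1b) val=1 bits=0x1 at bit 0: 0xec5f
word = 0xec5f → big-endian bytes:
  [0]=0xec  [1]=0x5f

ec 5f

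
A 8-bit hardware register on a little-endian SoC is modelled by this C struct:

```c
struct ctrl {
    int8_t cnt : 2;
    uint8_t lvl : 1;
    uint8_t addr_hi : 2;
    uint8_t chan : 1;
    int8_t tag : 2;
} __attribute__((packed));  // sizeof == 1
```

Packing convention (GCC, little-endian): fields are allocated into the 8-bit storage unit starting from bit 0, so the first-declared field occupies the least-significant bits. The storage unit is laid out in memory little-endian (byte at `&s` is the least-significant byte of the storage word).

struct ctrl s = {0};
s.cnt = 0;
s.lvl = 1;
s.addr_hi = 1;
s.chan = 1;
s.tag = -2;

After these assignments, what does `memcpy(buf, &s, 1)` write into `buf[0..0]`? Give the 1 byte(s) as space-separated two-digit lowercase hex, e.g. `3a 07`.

ac

[0+:2] cnt=0 & 0x3 = 0x0; word=0x00
[2+:1] lvl=1 & 0x1 = 0x1; word=0x04
[3+:2] addr_hi=1 & 0x3 = 0x1; word=0x0c
[5+:1] chan=1 & 0x1 = 0x1; word=0x2c
[6+:2] tag=-2 & 0x3 = 0x2; word=0xac
word = 0xac → little-endian bytes:
  [0]=0xac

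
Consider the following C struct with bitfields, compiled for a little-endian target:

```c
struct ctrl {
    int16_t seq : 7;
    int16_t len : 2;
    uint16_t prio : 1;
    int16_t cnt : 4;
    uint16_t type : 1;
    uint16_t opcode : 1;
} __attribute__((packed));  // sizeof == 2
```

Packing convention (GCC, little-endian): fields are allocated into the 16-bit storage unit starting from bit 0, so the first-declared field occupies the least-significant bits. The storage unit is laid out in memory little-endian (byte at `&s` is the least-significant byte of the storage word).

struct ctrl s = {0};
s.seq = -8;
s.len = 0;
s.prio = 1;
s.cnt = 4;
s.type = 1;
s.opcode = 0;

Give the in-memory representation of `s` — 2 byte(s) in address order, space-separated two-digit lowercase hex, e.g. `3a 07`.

seq:7 = -8 → 0x78 << 0 → word 0x0078
len:2 = 0 → 0x0 << 7 → word 0x0078
prio:1 = 1 → 0x1 << 9 → word 0x0278
cnt:4 = 4 → 0x4 << 10 → word 0x1278
type:1 = 1 → 0x1 << 14 → word 0x5278
opcode:1 = 0 → 0x0 << 15 → word 0x5278
word = 0x5278 → little-endian bytes:
  [0]=0x78  [1]=0x52

78 52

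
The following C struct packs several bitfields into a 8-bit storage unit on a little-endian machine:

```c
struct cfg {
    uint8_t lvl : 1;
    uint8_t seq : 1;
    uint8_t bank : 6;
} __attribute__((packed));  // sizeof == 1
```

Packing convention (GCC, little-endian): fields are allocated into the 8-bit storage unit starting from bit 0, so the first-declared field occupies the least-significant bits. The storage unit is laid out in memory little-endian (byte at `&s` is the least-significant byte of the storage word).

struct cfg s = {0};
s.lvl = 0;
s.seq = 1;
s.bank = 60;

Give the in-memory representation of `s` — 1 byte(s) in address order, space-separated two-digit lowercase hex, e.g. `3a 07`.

[0+:1] lvl=0 & 0x1 = 0x0; word=0x00
[1+:1] seq=1 & 0x1 = 0x1; word=0x02
[2+:6] bank=60 & 0x3f = 0x3c; word=0xf2
word = 0xf2 → little-endian bytes:
  [0]=0xf2

f2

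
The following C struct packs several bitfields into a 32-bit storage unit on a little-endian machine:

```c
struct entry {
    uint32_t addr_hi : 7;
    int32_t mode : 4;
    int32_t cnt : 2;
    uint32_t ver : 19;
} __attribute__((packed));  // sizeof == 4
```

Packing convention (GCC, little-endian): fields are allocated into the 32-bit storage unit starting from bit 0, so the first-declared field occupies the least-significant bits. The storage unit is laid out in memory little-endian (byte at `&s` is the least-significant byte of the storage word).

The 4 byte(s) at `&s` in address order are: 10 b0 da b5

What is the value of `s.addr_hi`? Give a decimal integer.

[0]=0x10 [1]=0xb0 [2]=0xda [3]=0xb5 (little-endian) → word 0xb5dab010
addr_hi:7 @ bit 0 → (0xb5dab010>>0)&0x7f = 0x10  ←
mode:4 @ bit 7 → (0xb5dab010>>7)&0xf = 0x0
cnt:2 @ bit 11 → (0xb5dab010>>11)&0x3 = 0x2
ver:19 @ bit 13 → (0xb5dab010>>13)&0x7ffff = 0x5aed5

16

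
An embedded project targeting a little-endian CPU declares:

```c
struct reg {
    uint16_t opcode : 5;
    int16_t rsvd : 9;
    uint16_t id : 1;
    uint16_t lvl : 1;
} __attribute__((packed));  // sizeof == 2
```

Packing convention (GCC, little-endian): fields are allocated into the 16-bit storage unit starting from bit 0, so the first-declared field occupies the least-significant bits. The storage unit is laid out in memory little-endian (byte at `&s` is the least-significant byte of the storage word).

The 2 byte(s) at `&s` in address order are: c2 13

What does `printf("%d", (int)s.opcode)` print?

[0]=0xc2 [1]=0x13 (little-endian) → word 0x13c2
opcode:5 @ bit 0 → (0x13c2>>0)&0x1f = 0x2  ←
rsvd:9 @ bit 5 → (0x13c2>>5)&0x1ff = 0x9e
id:1 @ bit 14 → (0x13c2>>14)&0x1 = 0x0
lvl:1 @ bit 15 → (0x13c2>>15)&0x1 = 0x0

2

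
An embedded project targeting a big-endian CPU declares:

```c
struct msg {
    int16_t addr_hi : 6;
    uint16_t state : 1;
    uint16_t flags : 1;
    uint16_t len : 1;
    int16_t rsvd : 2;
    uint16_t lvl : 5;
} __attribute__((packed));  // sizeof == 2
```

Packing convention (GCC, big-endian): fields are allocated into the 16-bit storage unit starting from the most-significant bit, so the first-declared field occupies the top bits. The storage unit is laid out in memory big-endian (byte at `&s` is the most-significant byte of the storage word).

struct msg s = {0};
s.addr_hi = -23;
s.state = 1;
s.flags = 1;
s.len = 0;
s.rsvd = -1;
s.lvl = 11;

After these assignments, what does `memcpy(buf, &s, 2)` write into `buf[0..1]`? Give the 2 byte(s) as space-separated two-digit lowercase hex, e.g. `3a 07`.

[10+:6] addr_hi=-23 & 0x3f = 0x29; word=0xa400
[9+:1] state=1 & 0x1 = 0x1; word=0xa600
[8+:1] flags=1 & 0x1 = 0x1; word=0xa700
[7+:1] len=0 & 0x1 = 0x0; word=0xa700
[5+:2] rsvd=-1 & 0x3 = 0x3; word=0xa760
[0+:5] lvl=11 & 0x1f = 0xb; word=0xa76b
word = 0xa76b → big-endian bytes:
  [0]=0xa7  [1]=0x6b

a7 6b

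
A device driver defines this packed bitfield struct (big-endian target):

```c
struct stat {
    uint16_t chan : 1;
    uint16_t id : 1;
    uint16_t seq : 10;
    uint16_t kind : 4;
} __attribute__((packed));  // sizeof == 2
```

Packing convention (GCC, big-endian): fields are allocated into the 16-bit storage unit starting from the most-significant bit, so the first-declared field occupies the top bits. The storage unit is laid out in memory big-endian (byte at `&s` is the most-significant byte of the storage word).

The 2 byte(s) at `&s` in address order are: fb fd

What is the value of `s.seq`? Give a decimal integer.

959

[0]=0xfb [1]=0xfd (big-endian) → word 0xfbfd
chan [15+:1] = (word>>15) & 0x1 = 1
id [14+:1] = (word>>14) & 0x1 = 1
seq [4+:10] = (word>>4) & 0x3ff = 959  ←
kind [0+:4] = (word>>0) & 0xf = 13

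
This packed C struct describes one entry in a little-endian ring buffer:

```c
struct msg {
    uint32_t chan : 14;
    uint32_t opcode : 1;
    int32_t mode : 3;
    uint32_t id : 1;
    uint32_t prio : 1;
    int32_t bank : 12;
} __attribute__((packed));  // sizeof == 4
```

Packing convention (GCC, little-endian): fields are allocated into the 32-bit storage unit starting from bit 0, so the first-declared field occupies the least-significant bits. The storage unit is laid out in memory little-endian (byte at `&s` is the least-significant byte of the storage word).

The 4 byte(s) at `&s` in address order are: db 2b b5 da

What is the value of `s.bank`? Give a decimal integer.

-597

[0]=0xdb [1]=0x2b [2]=0xb5 [3]=0xda (little-endian) → word 0xdab52bdb
chan:14 @ bit 0 → (0xdab52bdb>>0)&0x3fff = 0x2bdb
opcode:1 @ bit 14 → (0xdab52bdb>>14)&0x1 = 0x0
mode:3 @ bit 15 → (0xdab52bdb>>15)&0x7 = 0x2
id:1 @ bit 18 → (0xdab52bdb>>18)&0x1 = 0x1
prio:1 @ bit 19 → (0xdab52bdb>>19)&0x1 = 0x0
bank:12 @ bit 20 → (0xdab52bdb>>20)&0xfff = 0xdab  ←
bank signed 12b, MSB=1: 3499 - 4096 = -597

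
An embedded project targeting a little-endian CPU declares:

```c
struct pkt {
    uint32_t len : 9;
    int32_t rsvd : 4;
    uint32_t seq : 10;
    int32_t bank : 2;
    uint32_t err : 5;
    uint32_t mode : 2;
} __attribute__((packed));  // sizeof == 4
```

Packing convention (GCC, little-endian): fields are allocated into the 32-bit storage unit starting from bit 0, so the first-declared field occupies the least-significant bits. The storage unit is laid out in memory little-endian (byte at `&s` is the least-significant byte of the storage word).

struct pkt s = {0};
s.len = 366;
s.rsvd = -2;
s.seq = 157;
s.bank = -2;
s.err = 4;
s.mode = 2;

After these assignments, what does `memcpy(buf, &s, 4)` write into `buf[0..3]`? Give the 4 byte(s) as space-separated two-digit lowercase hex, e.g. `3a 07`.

6e bd 13 89

len:9 = 366 → 0x16e << 0 → word 0x0000016e
rsvd:4 = -2 → 0xe << 9 → word 0x00001d6e
seq:10 = 157 → 0x9d << 13 → word 0x0013bd6e
bank:2 = -2 → 0x2 << 23 → word 0x0113bd6e
err:5 = 4 → 0x4 << 25 → word 0x0913bd6e
mode:2 = 2 → 0x2 << 30 → word 0x8913bd6e
word = 0x8913bd6e → little-endian bytes:
  [0]=0x6e  [1]=0xbd  [2]=0x13  [3]=0x89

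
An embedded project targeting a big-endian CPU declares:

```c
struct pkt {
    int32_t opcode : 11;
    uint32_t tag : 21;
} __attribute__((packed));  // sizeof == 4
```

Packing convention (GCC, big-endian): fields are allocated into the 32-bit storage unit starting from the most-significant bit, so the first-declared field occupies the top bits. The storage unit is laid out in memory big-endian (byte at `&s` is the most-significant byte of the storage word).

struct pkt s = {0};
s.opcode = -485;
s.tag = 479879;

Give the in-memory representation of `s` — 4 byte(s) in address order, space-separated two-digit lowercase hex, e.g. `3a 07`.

c3 67 52 87

opcode:11 = -485 → 0x61b << 21 → word 0xc3600000
tag:21 = 479879 → 0x75287 << 0 → word 0xc3675287
word = 0xc3675287 → big-endian bytes:
  [0]=0xc3  [1]=0x67  [2]=0x52  [3]=0x87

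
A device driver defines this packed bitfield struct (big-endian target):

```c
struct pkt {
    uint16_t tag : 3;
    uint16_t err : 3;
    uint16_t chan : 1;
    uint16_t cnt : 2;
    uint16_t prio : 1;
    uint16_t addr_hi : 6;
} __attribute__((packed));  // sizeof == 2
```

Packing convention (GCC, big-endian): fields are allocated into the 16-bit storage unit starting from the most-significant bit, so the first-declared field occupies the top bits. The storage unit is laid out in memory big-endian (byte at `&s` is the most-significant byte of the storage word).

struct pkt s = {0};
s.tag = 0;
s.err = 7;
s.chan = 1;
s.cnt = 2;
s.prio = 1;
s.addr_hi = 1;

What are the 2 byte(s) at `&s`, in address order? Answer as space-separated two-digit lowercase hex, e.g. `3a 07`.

1f 41

tag (3b) val=0 bits=0x0 at bit 13: 0x0000
err (3b) val=7 bits=0x7 at bit 10: 0x1c00
chan (1b) val=1 bits=0x1 at bit 9: 0x1e00
cnt (2b) val=2 bits=0x2 at bit 7: 0x1f00
prio (1b) val=1 bits=0x1 at bit 6: 0x1f40
addr_hi (6b) val=1 bits=0x1 at bit 0: 0x1f41
word = 0x1f41 → big-endian bytes:
  [0]=0x1f  [1]=0x41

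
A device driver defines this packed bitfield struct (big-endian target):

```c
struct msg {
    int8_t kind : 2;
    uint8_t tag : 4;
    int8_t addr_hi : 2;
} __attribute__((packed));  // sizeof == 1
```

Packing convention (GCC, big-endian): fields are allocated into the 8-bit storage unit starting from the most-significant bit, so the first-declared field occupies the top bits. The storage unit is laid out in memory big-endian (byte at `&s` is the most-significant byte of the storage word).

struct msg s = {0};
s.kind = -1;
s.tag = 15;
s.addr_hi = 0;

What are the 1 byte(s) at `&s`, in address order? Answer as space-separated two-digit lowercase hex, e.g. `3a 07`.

kind:2 = -1 → 0x3 << 6 → word 0xc0
tag:4 = 15 → 0xf << 2 → word 0xfc
addr_hi:2 = 0 → 0x0 << 0 → word 0xfc
word = 0xfc → big-endian bytes:
  [0]=0xfc

fc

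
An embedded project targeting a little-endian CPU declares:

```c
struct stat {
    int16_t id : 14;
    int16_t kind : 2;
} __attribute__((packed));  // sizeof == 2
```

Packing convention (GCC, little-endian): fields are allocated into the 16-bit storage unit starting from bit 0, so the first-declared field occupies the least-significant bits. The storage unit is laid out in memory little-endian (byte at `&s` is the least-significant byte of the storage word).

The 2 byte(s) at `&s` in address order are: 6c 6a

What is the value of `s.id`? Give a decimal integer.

-5524

[0]=0x6c [1]=0x6a (little-endian) → word 0x6a6c
id:14 @ bit 0 → (0x6a6c>>0)&0x3fff = 0x2a6c  ←
kind:2 @ bit 14 → (0x6a6c>>14)&0x3 = 0x1
id signed 14b, MSB=1: 10860 - 16384 = -5524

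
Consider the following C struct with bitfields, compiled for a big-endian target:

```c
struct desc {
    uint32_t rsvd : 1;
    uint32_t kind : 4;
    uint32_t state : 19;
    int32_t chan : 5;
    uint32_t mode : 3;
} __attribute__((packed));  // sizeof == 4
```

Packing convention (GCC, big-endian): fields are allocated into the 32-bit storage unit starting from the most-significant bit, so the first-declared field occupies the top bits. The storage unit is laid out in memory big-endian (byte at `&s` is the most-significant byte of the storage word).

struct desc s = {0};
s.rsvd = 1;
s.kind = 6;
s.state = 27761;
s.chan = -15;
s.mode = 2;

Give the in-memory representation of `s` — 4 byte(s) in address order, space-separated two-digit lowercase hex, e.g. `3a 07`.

b0 6c 71 8a

[31+:1] rsvd=1 & 0x1 = 0x1; word=0x80000000
[27+:4] kind=6 & 0xf = 0x6; word=0xb0000000
[8+:19] state=27761 & 0x7ffff = 0x6c71; word=0xb06c7100
[3+:5] chan=-15 & 0x1f = 0x11; word=0xb06c7188
[0+:3] mode=2 & 0x7 = 0x2; word=0xb06c718a
word = 0xb06c718a → big-endian bytes:
  [0]=0xb0  [1]=0x6c  [2]=0x71  [3]=0x8a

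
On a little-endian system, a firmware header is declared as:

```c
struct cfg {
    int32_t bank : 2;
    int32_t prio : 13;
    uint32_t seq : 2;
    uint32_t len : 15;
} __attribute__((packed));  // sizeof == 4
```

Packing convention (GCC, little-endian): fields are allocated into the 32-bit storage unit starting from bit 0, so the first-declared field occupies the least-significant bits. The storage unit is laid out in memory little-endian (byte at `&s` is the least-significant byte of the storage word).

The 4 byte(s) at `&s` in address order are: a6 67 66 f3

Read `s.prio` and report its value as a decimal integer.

[0]=0xa6 [1]=0x67 [2]=0x66 [3]=0xf3 (little-endian) → word 0xf36667a6
bank [0+:2] = (word>>0) & 0x3 = 2
prio [2+:13] = (word>>2) & 0x1fff = 6633  ←
seq [15+:2] = (word>>15) & 0x3 = 0
len [17+:15] = (word>>17) & 0x7fff = 31155
prio signed 13b, MSB=1: 6633 - 8192 = -1559

-1559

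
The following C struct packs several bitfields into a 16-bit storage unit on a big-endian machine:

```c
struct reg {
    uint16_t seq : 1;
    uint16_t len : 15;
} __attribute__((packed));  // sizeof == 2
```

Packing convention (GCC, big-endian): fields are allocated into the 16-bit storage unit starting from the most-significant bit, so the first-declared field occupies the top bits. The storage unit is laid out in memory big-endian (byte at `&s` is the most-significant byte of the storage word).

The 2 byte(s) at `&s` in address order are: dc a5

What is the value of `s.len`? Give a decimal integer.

[0]=0xdc [1]=0xa5 (big-endian) → word 0xdca5
seq:1 @ bit 15 → (0xdca5>>15)&0x1 = 0x1
len:15 @ bit 0 → (0xdca5>>0)&0x7fff = 0x5ca5  ←

23717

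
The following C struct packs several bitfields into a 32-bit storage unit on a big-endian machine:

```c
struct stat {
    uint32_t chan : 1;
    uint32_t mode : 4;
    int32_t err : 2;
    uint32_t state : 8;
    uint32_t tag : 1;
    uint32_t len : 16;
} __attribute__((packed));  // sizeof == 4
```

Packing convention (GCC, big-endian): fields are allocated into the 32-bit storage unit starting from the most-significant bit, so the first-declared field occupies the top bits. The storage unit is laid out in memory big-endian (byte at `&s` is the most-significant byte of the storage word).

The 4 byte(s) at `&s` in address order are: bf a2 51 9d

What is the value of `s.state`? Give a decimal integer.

209

[0]=0xbf [1]=0xa2 [2]=0x51 [3]=0x9d (big-endian) → word 0xbfa2519d
chan [31+:1] = (word>>31) & 0x1 = 1
mode [27+:4] = (word>>27) & 0xf = 7
err [25+:2] = (word>>25) & 0x3 = 3
state [17+:8] = (word>>17) & 0xff = 209  ←
tag [16+:1] = (word>>16) & 0x1 = 0
len [0+:16] = (word>>0) & 0xffff = 20893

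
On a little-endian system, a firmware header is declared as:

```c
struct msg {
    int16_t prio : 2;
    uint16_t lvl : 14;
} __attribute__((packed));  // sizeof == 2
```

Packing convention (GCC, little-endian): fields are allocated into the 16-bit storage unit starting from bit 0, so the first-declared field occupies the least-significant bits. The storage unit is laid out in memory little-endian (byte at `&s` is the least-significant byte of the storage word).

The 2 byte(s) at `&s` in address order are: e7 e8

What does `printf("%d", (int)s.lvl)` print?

14905

[0]=0xe7 [1]=0xe8 (little-endian) → word 0xe8e7
prio [0+:2] = (word>>0) & 0x3 = 3
lvl [2+:14] = (word>>2) & 0x3fff = 14905  ←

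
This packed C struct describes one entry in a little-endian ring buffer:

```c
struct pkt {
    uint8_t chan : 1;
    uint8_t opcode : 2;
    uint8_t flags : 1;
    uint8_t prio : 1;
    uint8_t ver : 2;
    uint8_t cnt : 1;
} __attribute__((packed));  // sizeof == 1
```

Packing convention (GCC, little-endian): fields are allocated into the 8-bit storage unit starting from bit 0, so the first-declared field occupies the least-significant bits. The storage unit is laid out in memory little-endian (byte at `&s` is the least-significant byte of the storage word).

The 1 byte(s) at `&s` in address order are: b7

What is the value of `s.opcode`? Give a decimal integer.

[0]=0xb7 (little-endian) → word 0xb7
chan:1 @ bit 0 → (0xb7>>0)&0x1 = 0x1
opcode:2 @ bit 1 → (0xb7>>1)&0x3 = 0x3  ←
flags:1 @ bit 3 → (0xb7>>3)&0x1 = 0x0
prio:1 @ bit 4 → (0xb7>>4)&0x1 = 0x1
ver:2 @ bit 5 → (0xb7>>5)&0x3 = 0x1
cnt:1 @ bit 7 → (0xb7>>7)&0x1 = 0x1

3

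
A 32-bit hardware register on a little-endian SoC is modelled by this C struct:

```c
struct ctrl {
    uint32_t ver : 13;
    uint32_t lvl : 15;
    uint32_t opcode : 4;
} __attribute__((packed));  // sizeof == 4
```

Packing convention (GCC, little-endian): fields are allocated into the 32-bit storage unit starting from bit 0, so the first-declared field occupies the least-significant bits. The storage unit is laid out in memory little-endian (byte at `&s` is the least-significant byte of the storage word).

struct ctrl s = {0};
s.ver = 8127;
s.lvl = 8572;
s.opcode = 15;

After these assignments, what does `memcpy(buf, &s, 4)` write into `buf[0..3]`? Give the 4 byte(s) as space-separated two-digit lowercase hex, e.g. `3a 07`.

[0+:13] ver=8127 & 0x1fff = 0x1fbf; word=0x00001fbf
[13+:15] lvl=8572 & 0x7fff = 0x217c; word=0x042f9fbf
[28+:4] opcode=15 & 0xf = 0xf; word=0xf42f9fbf
word = 0xf42f9fbf → little-endian bytes:
  [0]=0xbf  [1]=0x9f  [2]=0x2f  [3]=0xf4

bf 9f 2f f4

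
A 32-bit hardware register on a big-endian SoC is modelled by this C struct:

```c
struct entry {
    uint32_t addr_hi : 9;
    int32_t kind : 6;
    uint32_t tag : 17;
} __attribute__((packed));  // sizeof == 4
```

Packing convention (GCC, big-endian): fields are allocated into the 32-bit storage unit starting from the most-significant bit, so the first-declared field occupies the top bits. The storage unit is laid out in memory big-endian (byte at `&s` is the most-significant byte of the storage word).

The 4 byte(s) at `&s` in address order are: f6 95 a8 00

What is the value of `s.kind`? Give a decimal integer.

[0]=0xf6 [1]=0x95 [2]=0xa8 [3]=0x00 (big-endian) → word 0xf695a800
addr_hi [23+:9] = (word>>23) & 0x1ff = 493
kind [17+:6] = (word>>17) & 0x3f = 10  ←
tag [0+:17] = (word>>0) & 0x1ffff = 108544
kind signed 6b, MSB=0: value = 10

10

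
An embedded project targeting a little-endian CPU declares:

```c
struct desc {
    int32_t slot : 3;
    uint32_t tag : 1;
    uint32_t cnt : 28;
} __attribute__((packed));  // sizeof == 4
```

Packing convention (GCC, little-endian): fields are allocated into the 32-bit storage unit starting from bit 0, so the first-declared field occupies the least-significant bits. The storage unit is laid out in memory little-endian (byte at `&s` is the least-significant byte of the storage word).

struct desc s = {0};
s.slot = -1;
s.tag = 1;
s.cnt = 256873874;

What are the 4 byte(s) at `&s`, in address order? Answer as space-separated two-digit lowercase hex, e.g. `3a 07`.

2f 59 f9 f4

[0+:3] slot=-1 & 0x7 = 0x7; word=0x00000007
[3+:1] tag=1 & 0x1 = 0x1; word=0x0000000f
[4+:28] cnt=256873874 & 0xfffffff = 0xf4f9592; word=0xf4f9592f
word = 0xf4f9592f → little-endian bytes:
  [0]=0x2f  [1]=0x59  [2]=0xf9  [3]=0xf4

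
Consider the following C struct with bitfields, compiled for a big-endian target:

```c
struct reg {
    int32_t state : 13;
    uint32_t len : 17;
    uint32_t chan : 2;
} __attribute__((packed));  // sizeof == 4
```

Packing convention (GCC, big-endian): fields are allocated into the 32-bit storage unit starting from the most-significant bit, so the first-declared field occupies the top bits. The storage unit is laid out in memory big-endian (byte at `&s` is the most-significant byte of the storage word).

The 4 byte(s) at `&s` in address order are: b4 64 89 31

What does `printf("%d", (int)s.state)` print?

[0]=0xb4 [1]=0x64 [2]=0x89 [3]=0x31 (big-endian) → word 0xb4648931
state:13 @ bit 19 → (0xb4648931>>19)&0x1fff = 0x168c  ←
len:17 @ bit 2 → (0xb4648931>>2)&0x1ffff = 0x1224c
chan:2 @ bit 0 → (0xb4648931>>0)&0x3 = 0x1
state signed 13b, MSB=1: 5772 - 8192 = -2420

-2420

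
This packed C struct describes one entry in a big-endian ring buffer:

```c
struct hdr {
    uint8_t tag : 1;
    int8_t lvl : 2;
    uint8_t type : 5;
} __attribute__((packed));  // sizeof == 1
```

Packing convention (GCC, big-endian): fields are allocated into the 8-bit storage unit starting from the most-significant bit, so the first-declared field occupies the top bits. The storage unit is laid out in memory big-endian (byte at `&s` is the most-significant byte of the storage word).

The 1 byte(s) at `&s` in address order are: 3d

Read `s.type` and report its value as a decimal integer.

29

[0]=0x3d (big-endian) → word 0x3d
tag [7+:1] = (word>>7) & 0x1 = 0
lvl [5+:2] = (word>>5) & 0x3 = 1
type [0+:5] = (word>>0) & 0x1f = 29  ←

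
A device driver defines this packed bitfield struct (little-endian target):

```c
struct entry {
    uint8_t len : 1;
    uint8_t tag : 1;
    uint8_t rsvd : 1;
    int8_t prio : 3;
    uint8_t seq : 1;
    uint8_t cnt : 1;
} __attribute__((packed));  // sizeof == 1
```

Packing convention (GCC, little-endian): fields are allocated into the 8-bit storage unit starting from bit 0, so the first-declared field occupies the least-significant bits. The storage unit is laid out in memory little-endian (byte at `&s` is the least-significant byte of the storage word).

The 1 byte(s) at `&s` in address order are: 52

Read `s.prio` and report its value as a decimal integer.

2

[0]=0x52 (little-endian) → word 0x52
len:1 @ bit 0 → (0x52>>0)&0x1 = 0x0
tag:1 @ bit 1 → (0x52>>1)&0x1 = 0x1
rsvd:1 @ bit 2 → (0x52>>2)&0x1 = 0x0
prio:3 @ bit 3 → (0x52>>3)&0x7 = 0x2  ←
seq:1 @ bit 6 → (0x52>>6)&0x1 = 0x1
cnt:1 @ bit 7 → (0x52>>7)&0x1 = 0x0
prio signed 3b, MSB=0: value = 2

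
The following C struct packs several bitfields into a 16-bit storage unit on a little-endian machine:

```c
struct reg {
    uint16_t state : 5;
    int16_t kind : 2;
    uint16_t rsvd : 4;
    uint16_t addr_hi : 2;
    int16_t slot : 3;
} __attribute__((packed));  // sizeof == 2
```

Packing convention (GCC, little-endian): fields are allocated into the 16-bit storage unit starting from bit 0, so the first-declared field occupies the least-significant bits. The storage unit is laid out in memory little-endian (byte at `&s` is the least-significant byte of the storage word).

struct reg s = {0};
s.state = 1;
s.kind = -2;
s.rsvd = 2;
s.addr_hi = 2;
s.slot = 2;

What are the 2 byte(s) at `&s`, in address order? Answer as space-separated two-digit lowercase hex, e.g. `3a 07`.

41 51

[0+:5] state=1 & 0x1f = 0x1; word=0x0001
[5+:2] kind=-2 & 0x3 = 0x2; word=0x0041
[7+:4] rsvd=2 & 0xf = 0x2; word=0x0141
[11+:2] addr_hi=2 & 0x3 = 0x2; word=0x1141
[13+:3] slot=2 & 0x7 = 0x2; word=0x5141
word = 0x5141 → little-endian bytes:
  [0]=0x41  [1]=0x51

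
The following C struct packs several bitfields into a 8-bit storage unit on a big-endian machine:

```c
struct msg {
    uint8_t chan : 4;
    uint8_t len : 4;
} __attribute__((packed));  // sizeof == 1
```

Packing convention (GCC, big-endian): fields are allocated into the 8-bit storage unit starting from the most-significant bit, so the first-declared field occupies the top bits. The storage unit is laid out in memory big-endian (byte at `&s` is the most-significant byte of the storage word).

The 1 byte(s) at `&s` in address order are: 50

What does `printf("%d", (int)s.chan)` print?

5

[0]=0x50 (big-endian) → word 0x50
chan:4 @ bit 4 → (0x50>>4)&0xf = 0x5  ←
len:4 @ bit 0 → (0x50>>0)&0xf = 0x0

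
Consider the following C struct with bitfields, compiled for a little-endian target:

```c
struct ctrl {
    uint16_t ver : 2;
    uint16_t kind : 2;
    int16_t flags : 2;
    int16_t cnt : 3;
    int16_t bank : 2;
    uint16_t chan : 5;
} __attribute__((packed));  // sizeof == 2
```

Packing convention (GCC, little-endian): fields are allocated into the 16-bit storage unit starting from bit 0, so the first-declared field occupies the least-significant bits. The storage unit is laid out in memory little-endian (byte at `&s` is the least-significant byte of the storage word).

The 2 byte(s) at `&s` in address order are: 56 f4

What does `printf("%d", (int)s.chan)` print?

30

[0]=0x56 [1]=0xf4 (little-endian) → word 0xf456
ver:2 @ bit 0 → (0xf456>>0)&0x3 = 0x2
kind:2 @ bit 2 → (0xf456>>2)&0x3 = 0x1
flags:2 @ bit 4 → (0xf456>>4)&0x3 = 0x1
cnt:3 @ bit 6 → (0xf456>>6)&0x7 = 0x1
bank:2 @ bit 9 → (0xf456>>9)&0x3 = 0x2
chan:5 @ bit 11 → (0xf456>>11)&0x1f = 0x1e  ←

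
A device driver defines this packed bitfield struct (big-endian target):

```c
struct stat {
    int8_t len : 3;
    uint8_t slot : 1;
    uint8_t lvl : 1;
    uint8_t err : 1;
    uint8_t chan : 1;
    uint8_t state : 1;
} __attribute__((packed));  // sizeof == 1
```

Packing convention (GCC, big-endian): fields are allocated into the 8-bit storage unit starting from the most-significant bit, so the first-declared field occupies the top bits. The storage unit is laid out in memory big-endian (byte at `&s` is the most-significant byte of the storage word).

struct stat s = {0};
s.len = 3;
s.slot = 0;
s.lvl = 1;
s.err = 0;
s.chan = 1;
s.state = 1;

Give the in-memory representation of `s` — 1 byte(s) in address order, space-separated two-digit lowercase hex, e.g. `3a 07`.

len (3b) val=3 bits=0x3 at bit 5: 0x60
slot (1b) val=0 bits=0x0 at bit 4: 0x60
lvl (1b) val=1 bits=0x1 at bit 3: 0x68
err (1b) val=0 bits=0x0 at bit 2: 0x68
chan (1b) val=1 bits=0x1 at bit 1: 0x6a
state (1b) val=1 bits=0x1 at bit 0: 0x6b
word = 0x6b → big-endian bytes:
  [0]=0x6b

6b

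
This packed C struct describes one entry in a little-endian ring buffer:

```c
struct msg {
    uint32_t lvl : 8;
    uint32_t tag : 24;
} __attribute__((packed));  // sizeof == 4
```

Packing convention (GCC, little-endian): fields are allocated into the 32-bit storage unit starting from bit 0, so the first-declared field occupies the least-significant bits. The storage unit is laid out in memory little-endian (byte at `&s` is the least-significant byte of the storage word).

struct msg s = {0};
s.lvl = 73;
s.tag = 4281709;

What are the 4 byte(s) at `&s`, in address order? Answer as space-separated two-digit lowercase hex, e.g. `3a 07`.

49 6d 55 41

lvl (8b) val=73 bits=0x49 at bit 0: 0x00000049
tag (24b) val=4281709 bits=0x41556d at bit 8: 0x41556d49
word = 0x41556d49 → little-endian bytes:
  [0]=0x49  [1]=0x6d  [2]=0x55  [3]=0x41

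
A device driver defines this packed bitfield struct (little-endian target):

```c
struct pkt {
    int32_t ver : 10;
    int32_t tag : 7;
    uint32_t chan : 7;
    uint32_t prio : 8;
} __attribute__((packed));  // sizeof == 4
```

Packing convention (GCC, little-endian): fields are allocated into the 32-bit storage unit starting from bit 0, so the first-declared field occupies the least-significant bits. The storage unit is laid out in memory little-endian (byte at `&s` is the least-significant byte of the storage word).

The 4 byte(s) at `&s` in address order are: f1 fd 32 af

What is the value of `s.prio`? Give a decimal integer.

[0]=0xf1 [1]=0xfd [2]=0x32 [3]=0xaf (little-endian) → word 0xaf32fdf1
ver [0+:10] = (word>>0) & 0x3ff = 497
tag [10+:7] = (word>>10) & 0x7f = 63
chan [17+:7] = (word>>17) & 0x7f = 25
prio [24+:8] = (word>>24) & 0xff = 175  ←

175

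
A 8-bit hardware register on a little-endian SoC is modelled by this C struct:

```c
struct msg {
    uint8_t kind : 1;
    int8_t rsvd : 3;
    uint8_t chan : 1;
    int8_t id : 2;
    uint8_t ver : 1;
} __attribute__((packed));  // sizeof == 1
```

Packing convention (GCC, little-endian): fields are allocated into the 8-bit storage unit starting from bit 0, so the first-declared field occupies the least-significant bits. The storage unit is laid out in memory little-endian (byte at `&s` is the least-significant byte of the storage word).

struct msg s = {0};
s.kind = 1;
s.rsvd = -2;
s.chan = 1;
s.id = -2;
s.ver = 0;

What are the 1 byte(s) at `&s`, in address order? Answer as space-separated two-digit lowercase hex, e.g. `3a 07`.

5d

[0+:1] kind=1 & 0x1 = 0x1; word=0x01
[1+:3] rsvd=-2 & 0x7 = 0x6; word=0x0d
[4+:1] chan=1 & 0x1 = 0x1; word=0x1d
[5+:2] id=-2 & 0x3 = 0x2; word=0x5d
[7+:1] ver=0 & 0x1 = 0x0; word=0x5d
word = 0x5d → little-endian bytes:
  [0]=0x5d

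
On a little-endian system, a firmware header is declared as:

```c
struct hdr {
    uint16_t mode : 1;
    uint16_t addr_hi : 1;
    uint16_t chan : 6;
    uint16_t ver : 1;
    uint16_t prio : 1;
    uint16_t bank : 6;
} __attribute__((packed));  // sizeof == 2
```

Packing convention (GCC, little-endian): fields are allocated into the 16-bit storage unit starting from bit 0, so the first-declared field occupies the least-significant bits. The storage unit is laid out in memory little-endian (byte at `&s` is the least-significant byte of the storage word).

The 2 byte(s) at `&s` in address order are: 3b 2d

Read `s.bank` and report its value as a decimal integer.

[0]=0x3b [1]=0x2d (little-endian) → word 0x2d3b
mode [0+:1] = (word>>0) & 0x1 = 1
addr_hi [1+:1] = (word>>1) & 0x1 = 1
chan [2+:6] = (word>>2) & 0x3f = 14
ver [8+:1] = (word>>8) & 0x1 = 1
prio [9+:1] = (word>>9) & 0x1 = 0
bank [10+:6] = (word>>10) & 0x3f = 11  ←

11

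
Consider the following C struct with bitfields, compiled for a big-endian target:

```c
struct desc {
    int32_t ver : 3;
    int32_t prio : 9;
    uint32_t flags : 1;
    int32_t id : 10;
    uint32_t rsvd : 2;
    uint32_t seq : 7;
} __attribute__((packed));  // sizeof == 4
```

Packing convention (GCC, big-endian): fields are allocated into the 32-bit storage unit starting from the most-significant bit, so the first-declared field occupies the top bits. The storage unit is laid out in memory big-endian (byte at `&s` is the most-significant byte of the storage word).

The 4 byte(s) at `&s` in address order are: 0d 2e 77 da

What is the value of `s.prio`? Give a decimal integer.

210

[0]=0x0d [1]=0x2e [2]=0x77 [3]=0xda (big-endian) → word 0x0d2e77da
ver:3 @ bit 29 → (0x0d2e77da>>29)&0x7 = 0x0
prio:9 @ bit 20 → (0x0d2e77da>>20)&0x1ff = 0xd2  ←
flags:1 @ bit 19 → (0x0d2e77da>>19)&0x1 = 0x1
id:10 @ bit 9 → (0x0d2e77da>>9)&0x3ff = 0x33b
rsvd:2 @ bit 7 → (0x0d2e77da>>7)&0x3 = 0x3
seq:7 @ bit 0 → (0x0d2e77da>>0)&0x7f = 0x5a
prio signed 9b, MSB=0: value = 210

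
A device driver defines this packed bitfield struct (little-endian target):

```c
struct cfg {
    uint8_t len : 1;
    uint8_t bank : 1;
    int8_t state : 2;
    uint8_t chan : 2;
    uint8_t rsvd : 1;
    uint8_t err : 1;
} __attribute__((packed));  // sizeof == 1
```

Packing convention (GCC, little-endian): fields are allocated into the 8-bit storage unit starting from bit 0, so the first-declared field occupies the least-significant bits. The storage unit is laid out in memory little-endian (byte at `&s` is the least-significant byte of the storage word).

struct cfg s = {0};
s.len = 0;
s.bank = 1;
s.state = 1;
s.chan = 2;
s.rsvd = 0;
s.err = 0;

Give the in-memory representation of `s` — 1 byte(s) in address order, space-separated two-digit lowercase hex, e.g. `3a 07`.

len:1 = 0 → 0x0 << 0 → word 0x00
bank:1 = 1 → 0x1 << 1 → word 0x02
state:2 = 1 → 0x1 << 2 → word 0x06
chan:2 = 2 → 0x2 << 4 → word 0x26
rsvd:1 = 0 → 0x0 << 6 → word 0x26
err:1 = 0 → 0x0 << 7 → word 0x26
word = 0x26 → little-endian bytes:
  [0]=0x26

26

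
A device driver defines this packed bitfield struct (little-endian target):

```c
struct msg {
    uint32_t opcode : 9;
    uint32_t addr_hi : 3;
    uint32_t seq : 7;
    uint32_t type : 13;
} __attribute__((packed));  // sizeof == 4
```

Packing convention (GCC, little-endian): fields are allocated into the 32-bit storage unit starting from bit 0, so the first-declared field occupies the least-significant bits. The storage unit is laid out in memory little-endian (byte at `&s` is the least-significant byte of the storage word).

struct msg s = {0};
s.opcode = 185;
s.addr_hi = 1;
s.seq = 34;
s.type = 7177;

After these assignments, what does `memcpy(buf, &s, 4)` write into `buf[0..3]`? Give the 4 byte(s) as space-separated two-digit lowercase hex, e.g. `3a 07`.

b9 22 4a e0

opcode (9b) val=185 bits=0xb9 at bit 0: 0x000000b9
addr_hi (3b) val=1 bits=0x1 at bit 9: 0x000002b9
seq (7b) val=34 bits=0x22 at bit 12: 0x000222b9
type (13b) val=7177 bits=0x1c09 at bit 19: 0xe04a22b9
word = 0xe04a22b9 → little-endian bytes:
  [0]=0xb9  [1]=0x22  [2]=0x4a  [3]=0xe0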